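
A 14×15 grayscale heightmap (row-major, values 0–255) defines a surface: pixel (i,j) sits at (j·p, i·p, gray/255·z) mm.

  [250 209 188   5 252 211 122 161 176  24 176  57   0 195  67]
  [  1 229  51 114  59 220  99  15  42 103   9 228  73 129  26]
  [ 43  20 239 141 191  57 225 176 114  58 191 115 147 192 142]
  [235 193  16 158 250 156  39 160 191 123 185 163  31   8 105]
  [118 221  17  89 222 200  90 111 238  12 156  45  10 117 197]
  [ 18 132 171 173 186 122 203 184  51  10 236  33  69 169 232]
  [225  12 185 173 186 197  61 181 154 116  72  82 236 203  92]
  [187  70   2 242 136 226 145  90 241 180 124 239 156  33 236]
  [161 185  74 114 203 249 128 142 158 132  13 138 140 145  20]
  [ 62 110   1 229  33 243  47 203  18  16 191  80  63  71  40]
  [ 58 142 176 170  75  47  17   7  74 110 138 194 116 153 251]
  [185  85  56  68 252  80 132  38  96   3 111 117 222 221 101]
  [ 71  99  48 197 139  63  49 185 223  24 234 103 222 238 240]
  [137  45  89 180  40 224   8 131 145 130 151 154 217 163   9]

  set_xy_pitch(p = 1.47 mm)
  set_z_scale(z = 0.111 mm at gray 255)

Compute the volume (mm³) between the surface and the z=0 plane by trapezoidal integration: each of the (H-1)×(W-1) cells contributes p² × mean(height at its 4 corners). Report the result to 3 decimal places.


21.761

height_mm = gray/255 × 0.111; cell vol = 1.47² × mean(4 corners)
unit = 1.47² × 0.111 / (4×255) = 0.000235157 mm³ per gray-sum
row 0: Σ corner-gray over 14 cells = 6638  → 1.5610
row 1: Σ corner-gray over 14 cells = 6686  → 1.5723
row 2: Σ corner-gray over 14 cells = 7603  → 1.7879
row 3: Σ corner-gray over 14 cells = 7057  → 1.6595
row 4: Σ corner-gray over 14 cells = 7099  → 1.6694
row 5: Σ corner-gray over 14 cells = 7761  → 1.8251
row 6: Σ corner-gray over 14 cells = 8224  → 1.9339
row 7: Σ corner-gray over 14 cells = 8014  → 1.8845
row 8: Σ corner-gray over 14 cells = 6535  → 1.5367
row 9: Σ corner-gray over 14 cells = 5859  → 1.3778
row 10: Σ corner-gray over 14 cells = 6395  → 1.5038
row 11: Σ corner-gray over 14 cells = 7207  → 1.6948
row 12: Σ corner-gray over 14 cells = 7459  → 1.7540
Σ rows: total corner-gray = 92537  → 21.7607 mm³


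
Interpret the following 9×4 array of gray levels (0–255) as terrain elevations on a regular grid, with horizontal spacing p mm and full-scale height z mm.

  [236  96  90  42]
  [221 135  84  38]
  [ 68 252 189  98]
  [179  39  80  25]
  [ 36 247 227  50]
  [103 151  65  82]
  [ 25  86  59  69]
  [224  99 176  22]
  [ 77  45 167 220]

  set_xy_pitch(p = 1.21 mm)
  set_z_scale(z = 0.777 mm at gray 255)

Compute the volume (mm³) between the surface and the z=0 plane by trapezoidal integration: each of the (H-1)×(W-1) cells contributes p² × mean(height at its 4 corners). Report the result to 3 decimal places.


12.722

height_mm = gray/255 × 0.777; cell vol = 1.21² × mean(4 corners)
unit = 1.21² × 0.777 / (4×255) = 0.0011153 mm³ per gray-sum
row 0: Σ corner-gray over 3 cells = 1347  → 1.5023
row 1: Σ corner-gray over 3 cells = 1745  → 1.9462
row 2: Σ corner-gray over 3 cells = 1490  → 1.6618
row 3: Σ corner-gray over 3 cells = 1476  → 1.6462
row 4: Σ corner-gray over 3 cells = 1651  → 1.8414
row 5: Σ corner-gray over 3 cells = 1001  → 1.1164
row 6: Σ corner-gray over 3 cells = 1180  → 1.3161
row 7: Σ corner-gray over 3 cells = 1517  → 1.6919
Σ rows: total corner-gray = 11407  → 12.7222 mm³


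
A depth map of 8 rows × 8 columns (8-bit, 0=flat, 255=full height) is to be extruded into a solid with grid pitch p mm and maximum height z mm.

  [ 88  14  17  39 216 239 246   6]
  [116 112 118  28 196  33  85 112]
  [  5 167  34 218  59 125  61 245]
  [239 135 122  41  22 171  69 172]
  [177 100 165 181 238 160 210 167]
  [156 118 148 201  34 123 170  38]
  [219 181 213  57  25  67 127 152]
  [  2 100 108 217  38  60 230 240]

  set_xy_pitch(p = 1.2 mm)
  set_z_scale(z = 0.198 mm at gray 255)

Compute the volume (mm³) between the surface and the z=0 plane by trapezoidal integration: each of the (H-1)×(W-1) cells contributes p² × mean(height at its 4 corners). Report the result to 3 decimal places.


height_mm = gray/255 × 0.198; cell vol = 1.2² × mean(4 corners)
unit = 1.2² × 0.198 / (4×255) = 0.000279529 mm³ per gray-sum
row 0: Σ corner-gray over 7 cells = 3008  → 0.8408
row 1: Σ corner-gray over 7 cells = 2950  → 0.8246
row 2: Σ corner-gray over 7 cells = 3109  → 0.8691
row 3: Σ corner-gray over 7 cells = 3983  → 1.1134
row 4: Σ corner-gray over 7 cells = 4234  → 1.1835
row 5: Σ corner-gray over 7 cells = 3493  → 0.9764
row 6: Σ corner-gray over 7 cells = 3459  → 0.9669
Σ rows: total corner-gray = 24236  → 6.7747 mm³

6.775


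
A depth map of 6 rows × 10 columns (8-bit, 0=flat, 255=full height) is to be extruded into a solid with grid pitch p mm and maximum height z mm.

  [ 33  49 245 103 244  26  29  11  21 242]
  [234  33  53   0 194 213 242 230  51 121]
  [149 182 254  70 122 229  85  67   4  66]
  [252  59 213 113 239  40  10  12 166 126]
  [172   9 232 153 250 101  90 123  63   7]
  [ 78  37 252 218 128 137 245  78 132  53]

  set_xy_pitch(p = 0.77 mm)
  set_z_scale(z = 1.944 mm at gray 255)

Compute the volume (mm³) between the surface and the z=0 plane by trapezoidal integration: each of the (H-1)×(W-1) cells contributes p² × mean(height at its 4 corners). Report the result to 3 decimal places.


height_mm = gray/255 × 1.944; cell vol = 0.77² × mean(4 corners)
unit = 0.77² × 1.944 / (4×255) = 0.00113 mm³ per gray-sum
row 0: Σ corner-gray over 9 cells = 4118  → 4.6533
row 1: Σ corner-gray over 9 cells = 4628  → 5.2296
row 2: Σ corner-gray over 9 cells = 4323  → 4.8850
row 3: Σ corner-gray over 9 cells = 4303  → 4.8624
row 4: Σ corner-gray over 9 cells = 4806  → 5.4308
Σ rows: total corner-gray = 22178  → 25.0611 mm³

25.061


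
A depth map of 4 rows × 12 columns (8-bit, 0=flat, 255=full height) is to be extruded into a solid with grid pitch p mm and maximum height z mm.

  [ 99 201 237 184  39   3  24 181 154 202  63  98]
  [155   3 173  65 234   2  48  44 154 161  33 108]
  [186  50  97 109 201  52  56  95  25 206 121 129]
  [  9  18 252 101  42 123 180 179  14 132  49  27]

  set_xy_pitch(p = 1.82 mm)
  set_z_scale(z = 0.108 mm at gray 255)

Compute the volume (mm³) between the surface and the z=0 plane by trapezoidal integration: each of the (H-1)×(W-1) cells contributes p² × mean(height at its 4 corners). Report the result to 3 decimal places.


4.861

height_mm = gray/255 × 0.108; cell vol = 1.82² × mean(4 corners)
unit = 1.82² × 0.108 / (4×255) = 0.000350725 mm³ per gray-sum
row 0: Σ corner-gray over 11 cells = 4870  → 1.7080
row 1: Σ corner-gray over 11 cells = 4436  → 1.5558
row 2: Σ corner-gray over 11 cells = 4555  → 1.5976
Σ rows: total corner-gray = 13861  → 4.8614 mm³


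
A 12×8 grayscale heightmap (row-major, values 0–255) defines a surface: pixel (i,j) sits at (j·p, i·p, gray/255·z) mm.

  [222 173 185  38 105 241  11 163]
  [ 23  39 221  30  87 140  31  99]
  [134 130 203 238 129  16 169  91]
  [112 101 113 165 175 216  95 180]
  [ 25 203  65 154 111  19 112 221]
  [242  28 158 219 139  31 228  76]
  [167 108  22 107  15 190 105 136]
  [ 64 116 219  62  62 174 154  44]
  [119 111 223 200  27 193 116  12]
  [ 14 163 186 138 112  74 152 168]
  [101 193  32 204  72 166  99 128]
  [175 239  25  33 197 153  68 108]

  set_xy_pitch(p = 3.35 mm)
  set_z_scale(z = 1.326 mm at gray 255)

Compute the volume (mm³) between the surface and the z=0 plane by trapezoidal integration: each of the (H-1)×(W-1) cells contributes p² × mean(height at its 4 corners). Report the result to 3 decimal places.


556.667

height_mm = gray/255 × 1.326; cell vol = 3.35² × mean(4 corners)
unit = 3.35² × 1.326 / (4×255) = 0.0145893 mm³ per gray-sum
row 0: Σ corner-gray over 7 cells = 3109  → 45.3580
row 1: Σ corner-gray over 7 cells = 3213  → 46.8753
row 2: Σ corner-gray over 7 cells = 4017  → 58.6050
row 3: Σ corner-gray over 7 cells = 3596  → 52.4629
row 4: Σ corner-gray over 7 cells = 3498  → 51.0332
row 5: Σ corner-gray over 7 cells = 3321  → 48.4509
row 6: Σ corner-gray over 7 cells = 3079  → 44.9203
row 7: Σ corner-gray over 7 cells = 3553  → 51.8356
row 8: Σ corner-gray over 7 cells = 3703  → 54.0240
row 9: Σ corner-gray over 7 cells = 3593  → 52.4192
row 10: Σ corner-gray over 7 cells = 3474  → 50.6831
Σ rows: total corner-gray = 38156  → 556.6674 mm³


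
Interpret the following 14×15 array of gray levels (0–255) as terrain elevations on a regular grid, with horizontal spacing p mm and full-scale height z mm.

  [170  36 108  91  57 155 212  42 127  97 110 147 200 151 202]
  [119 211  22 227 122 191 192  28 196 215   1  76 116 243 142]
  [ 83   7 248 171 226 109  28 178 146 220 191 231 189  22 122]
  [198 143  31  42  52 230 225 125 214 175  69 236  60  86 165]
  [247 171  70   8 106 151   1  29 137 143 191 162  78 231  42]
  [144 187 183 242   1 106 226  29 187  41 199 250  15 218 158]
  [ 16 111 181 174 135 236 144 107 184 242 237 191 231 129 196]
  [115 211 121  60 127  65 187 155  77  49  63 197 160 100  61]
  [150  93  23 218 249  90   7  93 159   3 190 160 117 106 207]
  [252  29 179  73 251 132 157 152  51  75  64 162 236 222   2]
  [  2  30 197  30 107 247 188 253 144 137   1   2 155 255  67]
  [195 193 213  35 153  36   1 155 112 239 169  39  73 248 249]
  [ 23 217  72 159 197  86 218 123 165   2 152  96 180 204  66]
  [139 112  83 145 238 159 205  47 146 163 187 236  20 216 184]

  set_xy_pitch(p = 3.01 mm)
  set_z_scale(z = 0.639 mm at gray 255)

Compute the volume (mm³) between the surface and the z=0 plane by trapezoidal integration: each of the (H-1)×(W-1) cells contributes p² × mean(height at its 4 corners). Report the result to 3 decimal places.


height_mm = gray/255 × 0.639; cell vol = 3.01² × mean(4 corners)
unit = 3.01² × 0.639 / (4×255) = 0.00567589 mm³ per gray-sum
row 0: Σ corner-gray over 14 cells = 7379  → 41.8824
row 1: Σ corner-gray over 14 cells = 8078  → 45.8498
row 2: Σ corner-gray over 14 cells = 7876  → 44.7033
row 3: Σ corner-gray over 14 cells = 6984  → 39.6404
row 4: Σ corner-gray over 14 cells = 7315  → 41.5191
row 5: Σ corner-gray over 14 cells = 8886  → 50.4359
row 6: Σ corner-gray over 14 cells = 8136  → 46.1790
row 7: Σ corner-gray over 14 cells = 6693  → 37.9887
row 8: Σ corner-gray over 14 cells = 7193  → 40.8266
row 9: Σ corner-gray over 14 cells = 7381  → 41.8937
row 10: Σ corner-gray over 14 cells = 7337  → 41.6440
row 11: Σ corner-gray over 14 cells = 7607  → 43.1765
row 12: Σ corner-gray over 14 cells = 8068  → 45.7930
Σ rows: total corner-gray = 98933  → 561.5324 mm³

561.532


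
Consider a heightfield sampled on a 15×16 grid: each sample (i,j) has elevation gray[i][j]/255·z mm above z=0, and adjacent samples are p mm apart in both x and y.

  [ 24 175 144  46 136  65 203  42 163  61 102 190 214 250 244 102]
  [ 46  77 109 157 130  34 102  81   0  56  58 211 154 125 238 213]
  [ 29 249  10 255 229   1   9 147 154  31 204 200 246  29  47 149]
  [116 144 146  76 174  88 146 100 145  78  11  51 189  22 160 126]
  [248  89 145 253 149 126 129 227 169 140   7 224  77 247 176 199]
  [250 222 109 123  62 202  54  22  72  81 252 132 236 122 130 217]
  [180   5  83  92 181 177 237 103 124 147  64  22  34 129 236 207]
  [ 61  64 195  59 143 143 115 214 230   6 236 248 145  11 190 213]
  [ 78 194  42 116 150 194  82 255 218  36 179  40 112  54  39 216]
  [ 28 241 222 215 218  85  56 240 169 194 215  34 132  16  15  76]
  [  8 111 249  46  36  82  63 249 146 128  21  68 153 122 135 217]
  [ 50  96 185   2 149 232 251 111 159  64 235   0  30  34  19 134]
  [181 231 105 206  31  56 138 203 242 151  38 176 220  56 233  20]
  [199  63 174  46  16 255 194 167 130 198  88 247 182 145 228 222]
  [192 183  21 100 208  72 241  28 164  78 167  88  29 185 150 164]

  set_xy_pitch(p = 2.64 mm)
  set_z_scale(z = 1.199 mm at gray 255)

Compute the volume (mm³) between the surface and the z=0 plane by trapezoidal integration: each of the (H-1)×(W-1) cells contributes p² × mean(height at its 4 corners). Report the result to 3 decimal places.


height_mm = gray/255 × 1.199; cell vol = 2.64² × mean(4 corners)
unit = 2.64² × 1.199 / (4×255) = 0.0081927 mm³ per gray-sum
row 0: Σ corner-gray over 15 cells = 7519  → 61.6009
row 1: Σ corner-gray over 15 cells = 7123  → 58.3566
row 2: Σ corner-gray over 15 cells = 7102  → 58.1845
row 3: Σ corner-gray over 15 cells = 8065  → 66.0741
row 4: Σ corner-gray over 15 cells = 8868  → 72.6528
row 5: Σ corner-gray over 15 cells = 7760  → 63.5753
row 6: Σ corner-gray over 15 cells = 7927  → 64.9435
row 7: Σ corner-gray over 15 cells = 7988  → 65.4433
row 8: Σ corner-gray over 15 cells = 7924  → 64.9189
row 9: Σ corner-gray over 15 cells = 7651  → 62.6823
row 10: Σ corner-gray over 15 cells = 6761  → 55.3908
row 11: Σ corner-gray over 15 cells = 7691  → 63.0100
row 12: Σ corner-gray over 15 cells = 9060  → 74.2258
row 13: Σ corner-gray over 15 cells = 8471  → 69.4003
Σ rows: total corner-gray = 109910  → 900.4593 mm³

900.459


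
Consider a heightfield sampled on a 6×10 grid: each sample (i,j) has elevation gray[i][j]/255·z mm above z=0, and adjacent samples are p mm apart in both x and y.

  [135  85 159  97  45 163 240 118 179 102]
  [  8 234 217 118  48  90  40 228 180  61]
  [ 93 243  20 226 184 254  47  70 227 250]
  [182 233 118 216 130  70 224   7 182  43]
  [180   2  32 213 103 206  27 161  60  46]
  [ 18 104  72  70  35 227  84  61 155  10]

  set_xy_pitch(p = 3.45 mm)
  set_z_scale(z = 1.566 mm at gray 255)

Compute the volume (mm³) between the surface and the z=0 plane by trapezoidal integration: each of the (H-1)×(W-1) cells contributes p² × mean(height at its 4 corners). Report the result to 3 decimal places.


427.955

height_mm = gray/255 × 1.566; cell vol = 3.45² × mean(4 corners)
unit = 3.45² × 1.566 / (4×255) = 0.0182738 mm³ per gray-sum
row 0: Σ corner-gray over 9 cells = 4788  → 87.4951
row 1: Σ corner-gray over 9 cells = 5264  → 96.1935
row 2: Σ corner-gray over 9 cells = 5470  → 99.9579
row 3: Σ corner-gray over 9 cells = 4419  → 80.7521
row 4: Σ corner-gray over 9 cells = 3478  → 63.5564
Σ rows: total corner-gray = 23419  → 427.9550 mm³


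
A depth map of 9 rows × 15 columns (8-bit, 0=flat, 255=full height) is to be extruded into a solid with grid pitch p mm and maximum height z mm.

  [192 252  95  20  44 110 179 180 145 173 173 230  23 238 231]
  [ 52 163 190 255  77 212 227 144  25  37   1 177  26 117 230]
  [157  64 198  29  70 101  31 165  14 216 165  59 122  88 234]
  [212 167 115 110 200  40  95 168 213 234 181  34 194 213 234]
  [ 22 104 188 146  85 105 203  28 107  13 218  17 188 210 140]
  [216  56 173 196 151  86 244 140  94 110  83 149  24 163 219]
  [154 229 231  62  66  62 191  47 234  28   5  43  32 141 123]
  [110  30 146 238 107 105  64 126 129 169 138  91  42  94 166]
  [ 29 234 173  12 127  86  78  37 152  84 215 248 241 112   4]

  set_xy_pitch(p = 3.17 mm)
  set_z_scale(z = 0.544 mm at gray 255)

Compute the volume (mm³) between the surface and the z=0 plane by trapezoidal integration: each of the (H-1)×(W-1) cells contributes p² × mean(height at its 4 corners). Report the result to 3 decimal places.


303.278

height_mm = gray/255 × 0.544; cell vol = 3.17² × mean(4 corners)
unit = 3.17² × 0.544 / (4×255) = 0.00535941 mm³ per gray-sum
row 0: Σ corner-gray over 14 cells = 7731  → 41.4336
row 1: Σ corner-gray over 14 cells = 6619  → 35.4740
row 2: Σ corner-gray over 14 cells = 7409  → 39.7079
row 3: Σ corner-gray over 14 cells = 7760  → 41.5890
row 4: Σ corner-gray over 14 cells = 7159  → 38.3680
row 5: Σ corner-gray over 14 cells = 6792  → 36.4011
row 6: Σ corner-gray over 14 cells = 6253  → 33.5124
row 7: Σ corner-gray over 14 cells = 6865  → 36.7924
Σ rows: total corner-gray = 56588  → 303.2785 mm³


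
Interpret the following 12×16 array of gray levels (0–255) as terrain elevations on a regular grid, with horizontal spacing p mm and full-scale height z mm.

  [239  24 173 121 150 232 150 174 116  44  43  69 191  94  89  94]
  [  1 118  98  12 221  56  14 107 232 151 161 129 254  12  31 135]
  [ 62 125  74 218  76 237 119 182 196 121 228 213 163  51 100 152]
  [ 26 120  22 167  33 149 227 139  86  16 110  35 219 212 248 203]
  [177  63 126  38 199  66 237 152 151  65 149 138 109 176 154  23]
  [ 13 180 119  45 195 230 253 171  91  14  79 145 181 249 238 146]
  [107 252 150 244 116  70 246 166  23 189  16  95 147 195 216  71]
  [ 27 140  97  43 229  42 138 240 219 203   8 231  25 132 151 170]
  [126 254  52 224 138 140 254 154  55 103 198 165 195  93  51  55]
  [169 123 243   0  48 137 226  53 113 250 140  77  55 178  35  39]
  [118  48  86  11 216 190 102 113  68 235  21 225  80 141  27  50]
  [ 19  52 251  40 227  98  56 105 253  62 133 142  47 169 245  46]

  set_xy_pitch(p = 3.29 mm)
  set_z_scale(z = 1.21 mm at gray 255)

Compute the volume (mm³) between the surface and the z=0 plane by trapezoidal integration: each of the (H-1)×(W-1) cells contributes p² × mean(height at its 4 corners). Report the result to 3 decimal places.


height_mm = gray/255 × 1.21; cell vol = 3.29² × mean(4 corners)
unit = 3.29² × 1.21 / (4×255) = 0.0128404 mm³ per gray-sum
row 0: Σ corner-gray over 15 cells = 7001  → 89.8953
row 1: Σ corner-gray over 15 cells = 7748  → 99.4871
row 2: Σ corner-gray over 15 cells = 8215  → 105.4835
row 3: Σ corner-gray over 15 cells = 7641  → 98.1131
row 4: Σ corner-gray over 15 cells = 8385  → 107.6664
row 5: Σ corner-gray over 15 cells = 8967  → 115.1395
row 6: Σ corner-gray over 15 cells = 8421  → 108.1286
row 7: Σ corner-gray over 15 cells = 8326  → 106.9088
row 8: Σ corner-gray over 15 cells = 7897  → 101.4003
row 9: Σ corner-gray over 15 cells = 6858  → 88.0591
row 10: Σ corner-gray over 15 cells = 7119  → 91.4105
Σ rows: total corner-gray = 86578  → 1111.6922 mm³

1111.692


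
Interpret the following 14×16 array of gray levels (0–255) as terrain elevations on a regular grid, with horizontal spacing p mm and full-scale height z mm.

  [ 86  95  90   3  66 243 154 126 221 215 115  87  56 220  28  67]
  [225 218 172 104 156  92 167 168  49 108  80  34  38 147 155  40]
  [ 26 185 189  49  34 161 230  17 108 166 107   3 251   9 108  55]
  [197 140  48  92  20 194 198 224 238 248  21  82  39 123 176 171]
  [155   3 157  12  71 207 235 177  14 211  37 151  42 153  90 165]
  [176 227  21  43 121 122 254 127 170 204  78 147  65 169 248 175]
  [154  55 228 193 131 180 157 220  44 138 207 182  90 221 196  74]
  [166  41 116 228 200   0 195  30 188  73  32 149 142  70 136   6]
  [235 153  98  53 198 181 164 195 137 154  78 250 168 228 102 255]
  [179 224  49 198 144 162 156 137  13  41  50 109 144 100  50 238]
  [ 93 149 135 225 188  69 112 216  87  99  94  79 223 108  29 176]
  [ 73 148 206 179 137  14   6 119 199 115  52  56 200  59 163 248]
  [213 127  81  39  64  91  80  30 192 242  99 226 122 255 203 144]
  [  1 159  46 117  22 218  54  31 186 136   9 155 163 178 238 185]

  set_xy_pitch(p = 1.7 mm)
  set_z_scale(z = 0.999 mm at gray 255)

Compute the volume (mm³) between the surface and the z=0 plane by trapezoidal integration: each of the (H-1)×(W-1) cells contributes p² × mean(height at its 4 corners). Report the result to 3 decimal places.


height_mm = gray/255 × 0.999; cell vol = 1.7² × mean(4 corners)
unit = 1.7² × 0.999 / (4×255) = 0.0028305 mm³ per gray-sum
row 0: Σ corner-gray over 15 cells = 7232  → 20.4702
row 1: Σ corner-gray over 15 cells = 6956  → 19.6890
row 2: Σ corner-gray over 15 cells = 7369  → 20.8580
row 3: Σ corner-gray over 15 cells = 7494  → 21.2118
row 4: Σ corner-gray over 15 cells = 7783  → 22.0298
row 5: Σ corner-gray over 15 cells = 9055  → 25.6302
row 6: Σ corner-gray over 15 cells = 8084  → 22.8818
row 7: Σ corner-gray over 15 cells = 8180  → 23.1535
row 8: Σ corner-gray over 15 cells = 8379  → 23.7168
row 9: Σ corner-gray over 15 cells = 7466  → 21.1325
row 10: Σ corner-gray over 15 cells = 7522  → 21.2910
row 11: Σ corner-gray over 15 cells = 7686  → 21.7552
row 12: Σ corner-gray over 15 cells = 7669  → 21.7071
Σ rows: total corner-gray = 100875  → 285.5267 mm³

285.527


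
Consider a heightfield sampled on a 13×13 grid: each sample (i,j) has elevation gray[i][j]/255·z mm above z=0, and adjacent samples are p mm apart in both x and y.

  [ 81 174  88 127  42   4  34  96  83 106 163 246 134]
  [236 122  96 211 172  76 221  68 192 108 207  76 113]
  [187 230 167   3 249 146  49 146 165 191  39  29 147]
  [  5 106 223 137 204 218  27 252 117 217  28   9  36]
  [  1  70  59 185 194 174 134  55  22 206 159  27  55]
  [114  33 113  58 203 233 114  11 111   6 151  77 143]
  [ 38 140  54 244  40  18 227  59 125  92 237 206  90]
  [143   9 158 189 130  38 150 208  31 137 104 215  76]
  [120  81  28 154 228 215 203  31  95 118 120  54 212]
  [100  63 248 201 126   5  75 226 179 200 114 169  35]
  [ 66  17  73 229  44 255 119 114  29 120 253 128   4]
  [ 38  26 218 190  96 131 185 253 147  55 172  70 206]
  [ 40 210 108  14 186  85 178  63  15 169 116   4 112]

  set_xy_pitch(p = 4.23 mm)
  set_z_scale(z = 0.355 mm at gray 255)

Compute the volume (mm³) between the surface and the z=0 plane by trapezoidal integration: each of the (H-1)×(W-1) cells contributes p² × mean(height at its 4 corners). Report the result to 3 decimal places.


445.728

height_mm = gray/255 × 0.355; cell vol = 4.23² × mean(4 corners)
unit = 4.23² × 0.355 / (4×255) = 0.00622743 mm³ per gray-sum
row 0: Σ corner-gray over 12 cells = 5988  → 37.2899
row 1: Σ corner-gray over 12 cells = 6609  → 41.1571
row 2: Σ corner-gray over 12 cells = 6279  → 39.1020
row 3: Σ corner-gray over 12 cells = 5743  → 35.7641
row 4: Σ corner-gray over 12 cells = 5103  → 31.7786
row 5: Σ corner-gray over 12 cells = 5489  → 34.1824
row 6: Σ corner-gray over 12 cells = 5969  → 37.1715
row 7: Σ corner-gray over 12 cells = 5943  → 37.0096
row 8: Σ corner-gray over 12 cells = 6333  → 39.4383
row 9: Σ corner-gray over 12 cells = 6179  → 38.4793
row 10: Σ corner-gray over 12 cells = 6162  → 38.3734
row 11: Σ corner-gray over 12 cells = 5778  → 35.9821
Σ rows: total corner-gray = 71575  → 445.7284 mm³


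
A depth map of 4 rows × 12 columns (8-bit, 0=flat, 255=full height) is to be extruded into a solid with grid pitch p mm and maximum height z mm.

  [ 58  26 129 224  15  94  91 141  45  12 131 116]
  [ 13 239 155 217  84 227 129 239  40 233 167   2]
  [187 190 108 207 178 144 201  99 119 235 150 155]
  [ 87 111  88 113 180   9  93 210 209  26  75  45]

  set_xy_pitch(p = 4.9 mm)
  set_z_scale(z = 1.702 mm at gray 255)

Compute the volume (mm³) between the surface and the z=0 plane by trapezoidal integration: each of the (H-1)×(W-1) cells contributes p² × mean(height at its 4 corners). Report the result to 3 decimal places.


741.500

height_mm = gray/255 × 1.702; cell vol = 4.9² × mean(4 corners)
unit = 4.9² × 1.702 / (4×255) = 0.0400637 mm³ per gray-sum
row 0: Σ corner-gray over 11 cells = 5465  → 218.9484
row 1: Σ corner-gray over 11 cells = 7079  → 283.6113
row 2: Σ corner-gray over 11 cells = 5964  → 238.9402
Σ rows: total corner-gray = 18508  → 741.4998 mm³


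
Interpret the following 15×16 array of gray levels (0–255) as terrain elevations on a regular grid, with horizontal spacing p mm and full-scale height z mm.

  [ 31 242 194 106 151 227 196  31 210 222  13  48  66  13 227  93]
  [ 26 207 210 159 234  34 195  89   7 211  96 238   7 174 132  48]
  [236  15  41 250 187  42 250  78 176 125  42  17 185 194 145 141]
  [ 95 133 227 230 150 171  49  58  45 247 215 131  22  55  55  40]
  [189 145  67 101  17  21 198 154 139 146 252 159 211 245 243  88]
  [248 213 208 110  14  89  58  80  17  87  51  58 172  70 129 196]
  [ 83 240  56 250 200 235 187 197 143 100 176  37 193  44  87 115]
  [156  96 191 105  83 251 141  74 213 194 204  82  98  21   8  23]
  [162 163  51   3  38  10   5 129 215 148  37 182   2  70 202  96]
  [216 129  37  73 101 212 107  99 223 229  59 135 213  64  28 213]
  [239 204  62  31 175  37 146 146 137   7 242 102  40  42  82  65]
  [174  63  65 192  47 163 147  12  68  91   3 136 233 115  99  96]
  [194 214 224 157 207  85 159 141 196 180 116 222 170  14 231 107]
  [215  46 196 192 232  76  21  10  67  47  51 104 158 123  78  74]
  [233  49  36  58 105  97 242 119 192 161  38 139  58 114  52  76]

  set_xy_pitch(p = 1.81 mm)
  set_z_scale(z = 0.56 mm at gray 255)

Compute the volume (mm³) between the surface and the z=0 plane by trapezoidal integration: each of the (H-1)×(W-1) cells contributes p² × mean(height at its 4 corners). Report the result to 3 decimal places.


height_mm = gray/255 × 0.56; cell vol = 1.81² × mean(4 corners)
unit = 1.81² × 0.56 / (4×255) = 0.00179864 mm³ per gray-sum
row 0: Σ corner-gray over 15 cells = 8076  → 14.5258
row 1: Σ corner-gray over 15 cells = 7931  → 14.2650
row 2: Σ corner-gray over 15 cells = 7582  → 13.6373
row 3: Σ corner-gray over 15 cells = 8184  → 14.7201
row 4: Σ corner-gray over 15 cells = 7629  → 13.7218
row 5: Σ corner-gray over 15 cells = 7644  → 13.7488
row 6: Σ corner-gray over 15 cells = 8189  → 14.7291
row 7: Σ corner-gray over 15 cells = 6469  → 11.6354
row 8: Σ corner-gray over 15 cells = 6615  → 11.8980
row 9: Σ corner-gray over 15 cells = 7057  → 12.6930
row 10: Σ corner-gray over 15 cells = 6348  → 11.4178
row 11: Σ corner-gray over 15 cells = 8071  → 14.5168
row 12: Σ corner-gray over 15 cells = 8024  → 14.4323
row 13: Σ corner-gray over 15 cells = 6320  → 11.3674
Σ rows: total corner-gray = 104139  → 187.3089 mm³

187.309


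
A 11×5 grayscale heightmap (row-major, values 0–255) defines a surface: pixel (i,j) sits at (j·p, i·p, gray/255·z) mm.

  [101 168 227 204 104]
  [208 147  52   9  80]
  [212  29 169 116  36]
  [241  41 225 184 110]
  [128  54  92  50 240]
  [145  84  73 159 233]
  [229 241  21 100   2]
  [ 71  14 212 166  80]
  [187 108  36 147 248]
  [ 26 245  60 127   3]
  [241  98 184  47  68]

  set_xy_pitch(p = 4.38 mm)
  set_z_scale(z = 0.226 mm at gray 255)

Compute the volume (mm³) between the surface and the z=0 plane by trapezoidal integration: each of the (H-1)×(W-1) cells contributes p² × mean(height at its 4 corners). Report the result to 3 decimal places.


81.494

height_mm = gray/255 × 0.226; cell vol = 4.38² × mean(4 corners)
unit = 4.38² × 0.226 / (4×255) = 0.00425066 mm³ per gray-sum
row 0: Σ corner-gray over 4 cells = 2107  → 8.9561
row 1: Σ corner-gray over 4 cells = 1580  → 6.7160
row 2: Σ corner-gray over 4 cells = 2127  → 9.0412
row 3: Σ corner-gray over 4 cells = 2011  → 8.5481
row 4: Σ corner-gray over 4 cells = 1770  → 7.5237
row 5: Σ corner-gray over 4 cells = 1965  → 8.3525
row 6: Σ corner-gray over 4 cells = 1890  → 8.0337
row 7: Σ corner-gray over 4 cells = 1952  → 8.2973
row 8: Σ corner-gray over 4 cells = 1910  → 8.1188
row 9: Σ corner-gray over 4 cells = 1860  → 7.9062
Σ rows: total corner-gray = 19172  → 81.4937 mm³


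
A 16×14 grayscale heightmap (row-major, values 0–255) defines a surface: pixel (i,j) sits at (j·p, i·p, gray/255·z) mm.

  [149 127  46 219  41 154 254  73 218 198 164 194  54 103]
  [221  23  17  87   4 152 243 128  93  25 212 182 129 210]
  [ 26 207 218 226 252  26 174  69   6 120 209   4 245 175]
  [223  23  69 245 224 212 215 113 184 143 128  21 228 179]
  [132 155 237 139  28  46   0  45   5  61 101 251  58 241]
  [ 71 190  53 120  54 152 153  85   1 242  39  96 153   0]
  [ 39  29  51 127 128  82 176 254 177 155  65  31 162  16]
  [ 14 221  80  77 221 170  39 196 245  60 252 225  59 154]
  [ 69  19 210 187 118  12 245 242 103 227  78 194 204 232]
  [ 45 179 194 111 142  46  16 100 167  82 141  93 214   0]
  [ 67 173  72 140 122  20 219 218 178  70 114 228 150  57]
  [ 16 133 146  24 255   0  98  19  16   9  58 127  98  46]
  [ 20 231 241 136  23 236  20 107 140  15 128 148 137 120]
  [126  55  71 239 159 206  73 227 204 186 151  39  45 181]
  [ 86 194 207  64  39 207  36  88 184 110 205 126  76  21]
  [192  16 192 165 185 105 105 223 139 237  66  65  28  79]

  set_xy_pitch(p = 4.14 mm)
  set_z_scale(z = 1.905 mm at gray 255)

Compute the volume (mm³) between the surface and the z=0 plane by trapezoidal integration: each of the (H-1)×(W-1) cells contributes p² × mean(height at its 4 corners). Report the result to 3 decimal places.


height_mm = gray/255 × 1.905; cell vol = 4.14² × mean(4 corners)
unit = 4.14² × 1.905 / (4×255) = 0.0320107 mm³ per gray-sum
row 0: Σ corner-gray over 13 cells = 6757  → 216.2965
row 1: Σ corner-gray over 13 cells = 6734  → 215.5602
row 2: Σ corner-gray over 13 cells = 7725  → 247.2828
row 3: Σ corner-gray over 13 cells = 6637  → 212.4552
row 4: Σ corner-gray over 13 cells = 5372  → 171.9616
row 5: Σ corner-gray over 13 cells = 5676  → 181.6929
row 6: Σ corner-gray over 13 cells = 6787  → 217.2568
row 7: Σ corner-gray over 13 cells = 7837  → 250.8680
row 8: Σ corner-gray over 13 cells = 6994  → 223.8830
row 9: Σ corner-gray over 13 cells = 6547  → 209.5742
row 10: Σ corner-gray over 13 cells = 5560  → 177.9796
row 11: Σ corner-gray over 13 cells = 5292  → 169.4007
row 12: Σ corner-gray over 13 cells = 6881  → 220.2658
row 13: Σ corner-gray over 13 cells = 6796  → 217.5449
row 14: Σ corner-gray over 13 cells = 6502  → 208.1337
Σ rows: total corner-gray = 98097  → 3140.1559 mm³

3140.156


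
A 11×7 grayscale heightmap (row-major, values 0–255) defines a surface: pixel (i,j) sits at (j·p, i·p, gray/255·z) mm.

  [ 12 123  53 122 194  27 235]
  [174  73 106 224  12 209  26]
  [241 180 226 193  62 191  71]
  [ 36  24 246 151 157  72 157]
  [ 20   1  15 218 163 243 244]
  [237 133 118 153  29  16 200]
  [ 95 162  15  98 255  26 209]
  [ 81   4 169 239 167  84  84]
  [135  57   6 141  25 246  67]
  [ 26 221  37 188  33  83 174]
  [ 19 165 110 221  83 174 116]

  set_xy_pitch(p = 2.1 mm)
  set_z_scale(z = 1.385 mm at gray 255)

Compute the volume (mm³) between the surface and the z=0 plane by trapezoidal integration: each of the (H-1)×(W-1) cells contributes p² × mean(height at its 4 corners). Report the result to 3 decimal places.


175.834

height_mm = gray/255 × 1.385; cell vol = 2.1² × mean(4 corners)
unit = 2.1² × 1.385 / (4×255) = 0.00598809 mm³ per gray-sum
row 0: Σ corner-gray over 6 cells = 2733  → 16.3654
row 1: Σ corner-gray over 6 cells = 3464  → 20.7427
row 2: Σ corner-gray over 6 cells = 3509  → 21.0122
row 3: Σ corner-gray over 6 cells = 3037  → 18.1858
row 4: Σ corner-gray over 6 cells = 2879  → 17.2397
row 5: Σ corner-gray over 6 cells = 2751  → 16.4732
row 6: Σ corner-gray over 6 cells = 2907  → 17.4074
row 7: Σ corner-gray over 6 cells = 2643  → 15.8265
row 8: Σ corner-gray over 6 cells = 2476  → 14.8265
row 9: Σ corner-gray over 6 cells = 2965  → 17.7547
Σ rows: total corner-gray = 29364  → 175.8342 mm³


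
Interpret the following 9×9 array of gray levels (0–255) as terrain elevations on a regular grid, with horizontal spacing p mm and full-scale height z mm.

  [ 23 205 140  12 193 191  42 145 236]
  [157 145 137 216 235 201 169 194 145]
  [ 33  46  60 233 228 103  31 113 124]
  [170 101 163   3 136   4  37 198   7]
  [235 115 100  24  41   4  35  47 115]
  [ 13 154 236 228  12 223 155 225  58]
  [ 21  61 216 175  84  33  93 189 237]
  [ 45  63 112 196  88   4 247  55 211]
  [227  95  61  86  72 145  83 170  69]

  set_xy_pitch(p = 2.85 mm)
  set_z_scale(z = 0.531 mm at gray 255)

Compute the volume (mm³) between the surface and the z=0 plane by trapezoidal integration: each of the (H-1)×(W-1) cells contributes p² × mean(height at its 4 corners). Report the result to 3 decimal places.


height_mm = gray/255 × 0.531; cell vol = 2.85² × mean(4 corners)
unit = 2.85² × 0.531 / (4×255) = 0.00422848 mm³ per gray-sum
row 0: Σ corner-gray over 8 cells = 5011  → 21.1889
row 1: Σ corner-gray over 8 cells = 4681  → 19.7935
row 2: Σ corner-gray over 8 cells = 3246  → 13.7256
row 3: Σ corner-gray over 8 cells = 2543  → 10.7530
row 4: Σ corner-gray over 8 cells = 3619  → 15.3029
row 5: Σ corner-gray over 8 cells = 4497  → 19.0155
row 6: Σ corner-gray over 8 cells = 3746  → 15.8399
row 7: Σ corner-gray over 8 cells = 3506  → 14.8250
Σ rows: total corner-gray = 30849  → 130.4443 mm³

130.444


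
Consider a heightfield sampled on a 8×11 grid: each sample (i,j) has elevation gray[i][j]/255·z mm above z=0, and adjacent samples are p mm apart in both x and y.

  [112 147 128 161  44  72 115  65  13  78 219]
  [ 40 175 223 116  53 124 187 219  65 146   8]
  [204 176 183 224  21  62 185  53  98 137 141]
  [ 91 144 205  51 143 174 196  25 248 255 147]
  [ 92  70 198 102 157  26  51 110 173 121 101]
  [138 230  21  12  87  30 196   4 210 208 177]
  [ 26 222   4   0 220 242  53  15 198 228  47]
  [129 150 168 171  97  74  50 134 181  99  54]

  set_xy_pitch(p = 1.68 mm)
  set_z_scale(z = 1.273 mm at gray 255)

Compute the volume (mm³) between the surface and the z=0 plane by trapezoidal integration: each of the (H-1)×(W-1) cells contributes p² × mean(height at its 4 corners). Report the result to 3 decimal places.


height_mm = gray/255 × 1.273; cell vol = 1.68² × mean(4 corners)
unit = 1.68² × 1.273 / (4×255) = 0.00352247 mm³ per gray-sum
row 0: Σ corner-gray over 10 cells = 4641  → 16.3478
row 1: Σ corner-gray over 10 cells = 5287  → 18.6233
row 2: Σ corner-gray over 10 cells = 5743  → 20.2295
row 3: Σ corner-gray over 10 cells = 5329  → 18.7712
row 4: Σ corner-gray over 10 cells = 4520  → 15.9215
row 5: Σ corner-gray over 10 cells = 4748  → 16.7247
row 6: Σ corner-gray over 10 cells = 4868  → 17.1474
Σ rows: total corner-gray = 35136  → 123.7654 mm³

123.765


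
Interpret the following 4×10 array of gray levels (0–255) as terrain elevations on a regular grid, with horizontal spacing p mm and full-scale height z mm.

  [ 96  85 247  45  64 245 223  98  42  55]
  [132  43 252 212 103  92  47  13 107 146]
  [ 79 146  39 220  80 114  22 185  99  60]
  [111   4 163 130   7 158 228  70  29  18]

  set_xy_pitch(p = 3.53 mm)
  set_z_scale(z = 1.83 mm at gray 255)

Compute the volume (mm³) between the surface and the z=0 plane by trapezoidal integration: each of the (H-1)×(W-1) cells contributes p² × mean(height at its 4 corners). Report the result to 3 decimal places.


height_mm = gray/255 × 1.83; cell vol = 3.53² × mean(4 corners)
unit = 3.53² × 1.83 / (4×255) = 0.0223563 mm³ per gray-sum
row 0: Σ corner-gray over 9 cells = 4265  → 95.3497
row 1: Σ corner-gray over 9 cells = 3965  → 88.6428
row 2: Σ corner-gray over 9 cells = 3656  → 81.7347
Σ rows: total corner-gray = 11886  → 265.7272 mm³

265.727


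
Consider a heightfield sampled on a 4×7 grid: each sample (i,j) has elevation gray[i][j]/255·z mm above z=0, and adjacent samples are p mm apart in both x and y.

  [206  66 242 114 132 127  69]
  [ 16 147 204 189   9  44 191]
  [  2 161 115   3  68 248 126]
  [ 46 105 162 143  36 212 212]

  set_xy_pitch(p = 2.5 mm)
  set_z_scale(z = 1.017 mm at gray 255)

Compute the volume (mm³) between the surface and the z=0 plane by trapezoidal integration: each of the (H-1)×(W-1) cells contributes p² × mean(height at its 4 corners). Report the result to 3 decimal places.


height_mm = gray/255 × 1.017; cell vol = 2.5² × mean(4 corners)
unit = 2.5² × 1.017 / (4×255) = 0.00623162 mm³ per gray-sum
row 0: Σ corner-gray over 6 cells = 3030  → 18.8818
row 1: Σ corner-gray over 6 cells = 2711  → 16.8939
row 2: Σ corner-gray over 6 cells = 2892  → 18.0218
Σ rows: total corner-gray = 8633  → 53.7976 mm³

53.798


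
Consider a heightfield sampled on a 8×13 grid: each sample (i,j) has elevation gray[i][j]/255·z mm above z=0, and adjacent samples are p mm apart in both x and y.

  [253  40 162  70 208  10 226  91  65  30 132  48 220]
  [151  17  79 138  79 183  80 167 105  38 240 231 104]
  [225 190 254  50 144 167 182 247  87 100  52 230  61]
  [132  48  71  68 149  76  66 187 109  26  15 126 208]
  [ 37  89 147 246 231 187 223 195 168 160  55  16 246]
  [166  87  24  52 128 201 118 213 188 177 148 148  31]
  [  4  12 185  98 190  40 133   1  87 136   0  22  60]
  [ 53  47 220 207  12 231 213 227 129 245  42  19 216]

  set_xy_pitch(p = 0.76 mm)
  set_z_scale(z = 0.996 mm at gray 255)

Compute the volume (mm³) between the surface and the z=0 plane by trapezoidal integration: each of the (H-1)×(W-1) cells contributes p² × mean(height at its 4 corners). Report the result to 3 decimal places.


height_mm = gray/255 × 0.996; cell vol = 0.76² × mean(4 corners)
unit = 0.76² × 0.996 / (4×255) = 0.000564009 mm³ per gray-sum
row 0: Σ corner-gray over 12 cells = 5606  → 3.1618
row 1: Σ corner-gray over 12 cells = 6661  → 3.7569
row 2: Σ corner-gray over 12 cells = 5914  → 3.3356
row 3: Σ corner-gray over 12 cells = 5939  → 3.3497
row 4: Σ corner-gray over 12 cells = 6882  → 3.8815
row 5: Σ corner-gray over 12 cells = 5037  → 2.8409
row 6: Σ corner-gray over 12 cells = 5325  → 3.0034
Σ rows: total corner-gray = 41364  → 23.3297 mm³

23.330


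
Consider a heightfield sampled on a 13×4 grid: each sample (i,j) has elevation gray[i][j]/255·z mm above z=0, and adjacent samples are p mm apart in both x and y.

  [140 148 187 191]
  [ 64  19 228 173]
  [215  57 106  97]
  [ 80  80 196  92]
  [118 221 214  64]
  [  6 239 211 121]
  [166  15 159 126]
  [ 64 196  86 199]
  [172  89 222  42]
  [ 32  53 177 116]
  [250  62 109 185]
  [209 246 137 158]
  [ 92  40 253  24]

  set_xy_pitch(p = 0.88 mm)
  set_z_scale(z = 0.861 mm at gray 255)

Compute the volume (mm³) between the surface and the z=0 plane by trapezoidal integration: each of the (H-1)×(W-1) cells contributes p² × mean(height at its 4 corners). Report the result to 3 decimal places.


height_mm = gray/255 × 0.861; cell vol = 0.88² × mean(4 corners)
unit = 0.88² × 0.861 / (4×255) = 0.000653685 mm³ per gray-sum
row 0: Σ corner-gray over 3 cells = 1732  → 1.1322
row 1: Σ corner-gray over 3 cells = 1369  → 0.8949
row 2: Σ corner-gray over 3 cells = 1362  → 0.8903
row 3: Σ corner-gray over 3 cells = 1776  → 1.1609
row 4: Σ corner-gray over 3 cells = 2079  → 1.3590
row 5: Σ corner-gray over 3 cells = 1667  → 1.0897
row 6: Σ corner-gray over 3 cells = 1467  → 0.9590
row 7: Σ corner-gray over 3 cells = 1663  → 1.0871
row 8: Σ corner-gray over 3 cells = 1444  → 0.9439
row 9: Σ corner-gray over 3 cells = 1385  → 0.9054
row 10: Σ corner-gray over 3 cells = 1910  → 1.2485
row 11: Σ corner-gray over 3 cells = 1835  → 1.1995
Σ rows: total corner-gray = 19689  → 12.8704 mm³

12.870


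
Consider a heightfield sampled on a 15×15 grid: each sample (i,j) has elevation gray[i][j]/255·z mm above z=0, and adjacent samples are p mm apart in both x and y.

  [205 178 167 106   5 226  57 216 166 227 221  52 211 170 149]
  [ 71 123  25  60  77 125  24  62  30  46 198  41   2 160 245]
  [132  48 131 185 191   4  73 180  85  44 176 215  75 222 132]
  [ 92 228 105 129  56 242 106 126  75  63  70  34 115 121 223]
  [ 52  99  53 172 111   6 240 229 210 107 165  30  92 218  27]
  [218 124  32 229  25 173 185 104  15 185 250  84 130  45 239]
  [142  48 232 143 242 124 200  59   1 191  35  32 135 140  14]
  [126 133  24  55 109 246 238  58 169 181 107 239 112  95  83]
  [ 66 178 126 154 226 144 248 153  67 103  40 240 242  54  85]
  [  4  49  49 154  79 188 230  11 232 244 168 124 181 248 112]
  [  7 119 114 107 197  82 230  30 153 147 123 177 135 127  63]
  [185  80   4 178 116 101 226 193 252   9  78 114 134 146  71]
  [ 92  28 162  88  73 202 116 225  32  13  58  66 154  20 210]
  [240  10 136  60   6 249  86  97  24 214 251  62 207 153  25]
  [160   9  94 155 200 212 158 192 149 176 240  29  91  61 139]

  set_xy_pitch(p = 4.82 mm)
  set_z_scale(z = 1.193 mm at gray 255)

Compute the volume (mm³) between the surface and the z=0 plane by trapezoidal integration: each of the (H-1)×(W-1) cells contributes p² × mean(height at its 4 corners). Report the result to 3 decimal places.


2647.092

height_mm = gray/255 × 1.193; cell vol = 4.82² × mean(4 corners)
unit = 4.82² × 1.193 / (4×255) = 0.0271728 mm³ per gray-sum
row 0: Σ corner-gray over 14 cells = 6620  → 179.8839
row 1: Σ corner-gray over 14 cells = 5784  → 157.1675
row 2: Σ corner-gray over 14 cells = 6777  → 184.1500
row 3: Σ corner-gray over 14 cells = 6798  → 184.7207
row 4: Σ corner-gray over 14 cells = 7162  → 194.6116
row 5: Σ corner-gray over 14 cells = 6939  → 188.5520
row 6: Σ corner-gray over 14 cells = 7061  → 191.8671
row 7: Σ corner-gray over 14 cells = 7842  → 213.0891
row 8: Σ corner-gray over 14 cells = 8131  → 220.9420
row 9: Σ corner-gray over 14 cells = 7582  → 206.0241
row 10: Σ corner-gray over 14 cells = 7070  → 192.1117
row 11: Σ corner-gray over 14 cells = 6294  → 171.0256
row 12: Σ corner-gray over 14 cells = 6151  → 167.1399
row 13: Σ corner-gray over 14 cells = 7206  → 195.8072
Σ rows: total corner-gray = 97417  → 2647.0924 mm³
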